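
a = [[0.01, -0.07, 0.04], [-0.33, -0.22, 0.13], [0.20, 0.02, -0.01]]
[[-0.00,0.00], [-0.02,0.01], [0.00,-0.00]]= a@ [[0.02,-0.00],[0.02,-0.01],[-0.05,0.03]]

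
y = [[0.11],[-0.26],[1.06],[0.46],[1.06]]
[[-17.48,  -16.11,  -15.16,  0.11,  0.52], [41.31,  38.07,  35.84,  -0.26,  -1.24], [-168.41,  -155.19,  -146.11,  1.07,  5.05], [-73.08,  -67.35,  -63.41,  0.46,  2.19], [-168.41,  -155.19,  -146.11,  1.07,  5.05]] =y @[[-158.88,-146.41,-137.84,1.01,4.76]]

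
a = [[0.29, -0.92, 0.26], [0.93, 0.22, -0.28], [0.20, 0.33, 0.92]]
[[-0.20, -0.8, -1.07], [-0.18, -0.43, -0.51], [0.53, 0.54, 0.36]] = a @[[-0.12, -0.53, -0.73], [0.32, 0.82, 0.99], [0.49, 0.41, 0.19]]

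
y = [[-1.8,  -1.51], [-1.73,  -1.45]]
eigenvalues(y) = [-3.25, 0.0]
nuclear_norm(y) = 3.26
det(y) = -0.00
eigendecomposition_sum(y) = [[-1.80, -1.51], [-1.73, -1.45]] + [[0.0, -0.00], [-0.00, 0.0]]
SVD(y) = [[-0.72,  -0.69],[-0.69,  0.72]] @ diag([3.2581435667680547, 0.0007059234661907924]) @ [[0.77,0.64], [-0.64,0.77]]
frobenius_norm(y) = 3.26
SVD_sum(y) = [[-1.80,-1.51], [-1.73,-1.45]] + [[0.0, -0.00], [-0.0, 0.0]]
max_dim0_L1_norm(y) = 3.53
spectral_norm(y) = 3.26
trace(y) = -3.25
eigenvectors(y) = [[-0.72, 0.64],[-0.69, -0.77]]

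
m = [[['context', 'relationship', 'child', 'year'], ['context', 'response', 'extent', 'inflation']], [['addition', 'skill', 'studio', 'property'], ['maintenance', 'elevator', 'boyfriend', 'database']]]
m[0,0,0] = 'context'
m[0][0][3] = 'year'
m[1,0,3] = 'property'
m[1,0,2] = 'studio'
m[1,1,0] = 'maintenance'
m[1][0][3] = 'property'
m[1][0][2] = 'studio'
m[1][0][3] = 'property'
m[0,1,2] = 'extent'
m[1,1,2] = 'boyfriend'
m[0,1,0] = 'context'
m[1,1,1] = 'elevator'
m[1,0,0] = 'addition'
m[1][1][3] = 'database'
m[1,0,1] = 'skill'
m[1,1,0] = 'maintenance'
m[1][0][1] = 'skill'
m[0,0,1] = 'relationship'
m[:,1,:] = [['context', 'response', 'extent', 'inflation'], ['maintenance', 'elevator', 'boyfriend', 'database']]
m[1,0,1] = 'skill'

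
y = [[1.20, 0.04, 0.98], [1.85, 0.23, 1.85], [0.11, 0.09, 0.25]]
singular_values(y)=[3.06, 0.2, 0.0]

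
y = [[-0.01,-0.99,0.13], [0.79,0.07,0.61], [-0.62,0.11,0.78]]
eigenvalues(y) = [(-0.08+1j), (-0.08-1j), (1+0j)]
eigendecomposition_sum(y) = [[-0.04+0.47j, (-0.45+0.01j), (0.18+0.13j)], [(0.44+0.08j), (-0.04+0.43j), (0.14-0.16j)], [-0.20+0.10j, -0.11-0.18j, (-0.01+0.1j)]] + [[(-0.04-0.47j), -0.45-0.01j, (0.18-0.13j)], [(0.44-0.08j), (-0.04-0.43j), 0.14+0.16j], [-0.20-0.10j, -0.11+0.18j, -0.01-0.10j]] + [[(0.06-0j), -0.09+0.00j, -0.22-0.00j], [(-0.09+0j), 0.14-0.00j, 0.33+0.00j], [-0.23+0.00j, 0.34-0.00j, (0.8+0j)]]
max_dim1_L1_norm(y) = 1.51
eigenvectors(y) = [[0.68+0.00j, (0.68-0j), -0.25+0.00j], [(0.07-0.65j), 0.07+0.65j, 0.37+0.00j], [(0.16+0.27j), (0.16-0.27j), 0.89+0.00j]]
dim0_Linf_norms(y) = [0.79, 0.99, 0.78]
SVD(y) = [[0.18, -0.75, -0.64],[0.60, -0.44, 0.67],[-0.78, -0.50, 0.37]] @ diag([1.0049831387543862, 0.998729743138151, 0.9978215226134306]) @ [[0.95, -0.22, -0.22],[-0.03, 0.65, -0.76],[0.31, 0.73, 0.61]]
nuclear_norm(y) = 3.00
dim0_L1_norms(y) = [1.42, 1.17, 1.52]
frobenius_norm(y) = 1.73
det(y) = 1.00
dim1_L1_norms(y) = [1.13, 1.47, 1.51]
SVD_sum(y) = [[0.17, -0.04, -0.04], [0.57, -0.13, -0.13], [-0.75, 0.17, 0.18]] + [[0.02, -0.49, 0.56], [0.01, -0.29, 0.33], [0.01, -0.33, 0.38]] + [[-0.2, -0.47, -0.39], [0.21, 0.49, 0.41], [0.11, 0.27, 0.23]]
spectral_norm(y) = 1.00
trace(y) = 0.84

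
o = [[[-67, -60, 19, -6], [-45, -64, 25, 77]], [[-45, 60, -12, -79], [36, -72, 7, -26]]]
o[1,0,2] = -12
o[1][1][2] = 7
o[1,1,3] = -26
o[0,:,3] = [-6, 77]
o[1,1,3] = -26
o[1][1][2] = 7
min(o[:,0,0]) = -67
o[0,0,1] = -60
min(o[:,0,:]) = -79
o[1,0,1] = 60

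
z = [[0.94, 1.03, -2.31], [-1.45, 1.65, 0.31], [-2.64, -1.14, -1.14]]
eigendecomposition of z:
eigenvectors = [[0.50+0.00j,(-0.21-0.55j),(-0.21+0.55j)], [(0.1+0j),0.69+0.00j,0.69-0.00j], [(0.86+0j),(0.1+0.41j),(0.1-0.41j)]]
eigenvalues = [(-2.81+0j), (2.13+1.34j), (2.13-1.34j)]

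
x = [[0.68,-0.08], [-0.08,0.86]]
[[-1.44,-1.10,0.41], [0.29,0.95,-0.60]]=x @ [[-2.10, -1.50, 0.52], [0.14, 0.97, -0.65]]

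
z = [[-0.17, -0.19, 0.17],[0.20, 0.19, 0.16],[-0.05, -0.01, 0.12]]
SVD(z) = [[-0.70, -0.59, -0.4], [0.7, -0.67, -0.24], [-0.13, -0.45, 0.88]] @ diag([0.37801420617113585, 0.26202467763466375, 0.0323778974495963]) @ [[0.7,0.71,-0.06], [-0.04,-0.04,-1.0], [-0.71,0.7,0.0]]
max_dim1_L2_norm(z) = 0.32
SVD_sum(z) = [[-0.19, -0.19, 0.02], [0.19, 0.19, -0.02], [-0.03, -0.03, 0.0]] + [[0.01,0.01,0.15],[0.01,0.01,0.18],[0.0,0.00,0.12]] + [[0.01, -0.01, -0.0], [0.01, -0.01, -0.00], [-0.02, 0.02, 0.00]]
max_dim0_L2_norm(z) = 0.27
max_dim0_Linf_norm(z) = 0.2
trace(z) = 0.14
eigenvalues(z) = [(-0.01+0.14j), (-0.01-0.14j), (0.16+0j)]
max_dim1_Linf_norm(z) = 0.2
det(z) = 0.00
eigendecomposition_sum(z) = [[(-0.09+0.07j), (-0.08+0.01j), 0.14+0.06j], [(0.1+0.01j), 0.06+0.04j, -0.06-0.13j], [-0.02-0.00j, (-0.02-0.01j), 0.02+0.03j]] + [[-0.09-0.07j, -0.08-0.01j, 0.14-0.06j], [0.10-0.01j, 0.06-0.04j, (-0.06+0.13j)], [(-0.02+0j), -0.02+0.01j, (0.02-0.03j)]] + [[0.00+0.00j,(-0.03+0j),(-0.12-0j)], [(-0-0j),0.07-0.00j,0.28+0.00j], [(-0-0j),(0.02-0j),0.09+0.00j]]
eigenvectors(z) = [[-0.72+0.00j, (-0.72-0j), (-0.37+0j)],[(0.5+0.45j), (0.5-0.45j), (0.89+0j)],[-0.12-0.10j, (-0.12+0.1j), (0.28+0j)]]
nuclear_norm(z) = 0.67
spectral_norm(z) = 0.38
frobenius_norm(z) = 0.46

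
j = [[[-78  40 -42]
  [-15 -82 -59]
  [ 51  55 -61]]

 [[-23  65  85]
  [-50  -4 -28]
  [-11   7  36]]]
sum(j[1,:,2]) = 93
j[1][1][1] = -4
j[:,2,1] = [55, 7]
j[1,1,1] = -4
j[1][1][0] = -50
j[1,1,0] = -50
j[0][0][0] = -78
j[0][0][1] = 40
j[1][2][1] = 7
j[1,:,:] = [[-23, 65, 85], [-50, -4, -28], [-11, 7, 36]]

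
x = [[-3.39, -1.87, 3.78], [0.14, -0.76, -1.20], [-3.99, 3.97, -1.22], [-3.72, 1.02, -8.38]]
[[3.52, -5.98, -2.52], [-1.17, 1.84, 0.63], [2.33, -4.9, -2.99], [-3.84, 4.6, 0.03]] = x@ [[-0.45, 0.94, 0.57],[0.35, -0.61, -0.27],[0.7, -1.04, -0.29]]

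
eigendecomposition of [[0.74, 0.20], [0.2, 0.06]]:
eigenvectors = [[0.96,-0.26],[0.26,0.96]]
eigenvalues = [0.79, 0.01]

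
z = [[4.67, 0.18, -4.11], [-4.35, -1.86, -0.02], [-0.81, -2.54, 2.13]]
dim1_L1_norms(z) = [8.96, 6.23, 5.48]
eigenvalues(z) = [(-3.01+0j), (3.98+1.69j), (3.98-1.69j)]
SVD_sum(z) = [[4.91, 1.52, -3.07], [-3.31, -1.02, 2.07], [-1.97, -0.61, 1.23]] + [[-0.61, -0.45, -1.19], [-1.06, -0.79, -2.09], [0.28, 0.2, 0.54]] + [[0.37, -0.89, 0.15],[0.02, -0.05, 0.01],[0.88, -2.14, 0.36]]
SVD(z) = [[-0.79, -0.48, 0.38], [0.53, -0.85, 0.02], [0.32, 0.22, 0.92]] @ diag([7.602770095465073, 2.922379746636117, 2.533393670938855]) @ [[-0.82,-0.25,0.51], [0.43,0.32,0.85], [0.38,-0.91,0.15]]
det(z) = -56.29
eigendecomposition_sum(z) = [[-0.34+0.00j, -0.55+0.00j, -0.28-0.00j], [(-1.3+0j), -2.11+0.00j, -1.05-0.00j], [(-0.7+0j), (-1.13+0j), -0.56-0.00j]] + [[2.51-1.00j, (0.37-1.88j), (-1.92+4j)], [(-1.52+1.19j), 0.12+1.37j, (0.52-3.14j)], [-0.06-1.15j, (-0.71-0.41j), 1.35+1.33j]] + [[2.51+1.00j,0.37+1.88j,-1.92-4.00j], [-1.52-1.19j,(0.12-1.37j),(0.52+3.14j)], [(-0.06+1.15j),(-0.71+0.41j),1.35-1.33j]]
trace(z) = 4.94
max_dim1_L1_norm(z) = 8.96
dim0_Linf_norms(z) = [4.67, 2.54, 4.11]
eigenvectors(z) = [[(-0.23+0j), -0.77+0.00j, -0.77-0.00j], [(-0.86+0j), (0.53-0.15j), 0.53+0.15j], [(-0.46+0j), (-0.11+0.31j), (-0.11-0.31j)]]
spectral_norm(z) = 7.60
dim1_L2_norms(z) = [6.22, 4.73, 3.41]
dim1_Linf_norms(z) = [4.67, 4.35, 2.54]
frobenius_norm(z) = 8.53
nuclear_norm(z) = 13.06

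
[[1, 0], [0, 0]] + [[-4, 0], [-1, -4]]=[[-3, 0], [-1, -4]]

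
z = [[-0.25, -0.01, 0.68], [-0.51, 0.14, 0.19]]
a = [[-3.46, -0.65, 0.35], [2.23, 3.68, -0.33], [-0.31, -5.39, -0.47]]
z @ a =[[0.63,-3.54,-0.4], [2.02,-0.18,-0.31]]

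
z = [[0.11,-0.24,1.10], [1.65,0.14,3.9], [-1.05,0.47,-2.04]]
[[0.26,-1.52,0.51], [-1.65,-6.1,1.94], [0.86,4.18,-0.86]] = z @ [[-1.59, -1.56, -0.1], [-0.56, 1.28, 0.24], [0.27, -0.95, 0.53]]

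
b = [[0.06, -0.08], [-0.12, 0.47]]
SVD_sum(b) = [[0.02, -0.09], [-0.13, 0.47]] + [[0.04, 0.01], [0.01, 0.00]]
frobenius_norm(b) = 0.50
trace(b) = 0.53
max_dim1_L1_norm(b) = 0.59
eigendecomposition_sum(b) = [[0.04,0.01], [0.01,0.00]] + [[0.02, -0.09], [-0.13, 0.47]]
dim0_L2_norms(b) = [0.13, 0.48]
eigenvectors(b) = [[-0.96,0.18],  [-0.27,-0.98]]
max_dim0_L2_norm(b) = 0.48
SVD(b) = [[-0.19, 0.98], [0.98, 0.19]] @ diag([0.493843539877507, 0.037663750759225394]) @ [[-0.26, 0.97], [0.97, 0.26]]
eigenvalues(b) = [0.04, 0.49]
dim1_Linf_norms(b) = [0.08, 0.47]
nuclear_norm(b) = 0.53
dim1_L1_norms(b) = [0.14, 0.59]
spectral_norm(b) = 0.49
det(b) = 0.02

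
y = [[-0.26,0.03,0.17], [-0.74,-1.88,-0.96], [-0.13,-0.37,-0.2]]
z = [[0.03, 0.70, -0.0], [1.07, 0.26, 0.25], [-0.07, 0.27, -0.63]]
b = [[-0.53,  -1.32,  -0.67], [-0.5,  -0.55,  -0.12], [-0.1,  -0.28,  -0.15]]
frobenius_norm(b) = 1.77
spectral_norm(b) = 1.75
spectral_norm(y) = 2.28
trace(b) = -1.23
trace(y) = -2.34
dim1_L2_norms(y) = [0.31, 2.24, 0.44]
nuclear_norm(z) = 2.45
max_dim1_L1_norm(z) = 1.58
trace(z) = -0.34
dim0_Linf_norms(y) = [0.74, 1.88, 0.96]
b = z @ y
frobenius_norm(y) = 2.30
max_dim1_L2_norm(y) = 2.24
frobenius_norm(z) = 1.50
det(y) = -0.00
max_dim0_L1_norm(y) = 2.28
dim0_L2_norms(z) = [1.07, 0.79, 0.68]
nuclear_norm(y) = 2.59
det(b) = 0.00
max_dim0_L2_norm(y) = 1.92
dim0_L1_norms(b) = [1.13, 2.15, 0.94]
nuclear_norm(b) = 2.05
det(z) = 0.45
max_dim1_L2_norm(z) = 1.13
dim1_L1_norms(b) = [2.52, 1.17, 0.53]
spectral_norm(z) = 1.16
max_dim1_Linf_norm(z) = 1.07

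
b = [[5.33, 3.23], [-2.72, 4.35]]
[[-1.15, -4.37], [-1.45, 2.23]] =b@[[-0.01, -0.82], [-0.34, 0.00]]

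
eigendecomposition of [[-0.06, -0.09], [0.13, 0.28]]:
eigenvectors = [[-0.92, 0.29], [0.4, -0.96]]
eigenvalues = [-0.02, 0.24]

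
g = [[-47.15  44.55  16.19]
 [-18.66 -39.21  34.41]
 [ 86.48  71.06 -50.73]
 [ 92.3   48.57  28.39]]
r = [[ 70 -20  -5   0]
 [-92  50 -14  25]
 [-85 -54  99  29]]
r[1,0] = -92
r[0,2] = -5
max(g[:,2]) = 34.41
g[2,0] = 86.48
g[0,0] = -47.15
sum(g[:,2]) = 28.259999999999998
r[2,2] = 99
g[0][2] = 16.19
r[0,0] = 70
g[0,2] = 16.19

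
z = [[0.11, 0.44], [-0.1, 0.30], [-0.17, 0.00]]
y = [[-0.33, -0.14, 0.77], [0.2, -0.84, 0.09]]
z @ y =[[0.05, -0.38, 0.12], [0.09, -0.24, -0.05], [0.06, 0.02, -0.13]]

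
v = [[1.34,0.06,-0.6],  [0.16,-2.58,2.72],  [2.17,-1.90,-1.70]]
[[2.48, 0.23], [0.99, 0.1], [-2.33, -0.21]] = v@[[2.82, 0.26], [2.31, 0.21], [2.39, 0.22]]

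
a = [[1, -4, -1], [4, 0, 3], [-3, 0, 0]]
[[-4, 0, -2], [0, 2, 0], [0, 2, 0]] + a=[[-3, -4, -3], [4, 2, 3], [-3, 2, 0]]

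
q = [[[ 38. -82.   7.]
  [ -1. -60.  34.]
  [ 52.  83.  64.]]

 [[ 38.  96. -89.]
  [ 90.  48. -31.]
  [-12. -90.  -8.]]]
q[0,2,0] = 52.0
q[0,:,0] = [38.0, -1.0, 52.0]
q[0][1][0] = -1.0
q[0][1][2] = 34.0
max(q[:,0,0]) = 38.0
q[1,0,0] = 38.0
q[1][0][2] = -89.0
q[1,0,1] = 96.0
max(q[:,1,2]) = 34.0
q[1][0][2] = -89.0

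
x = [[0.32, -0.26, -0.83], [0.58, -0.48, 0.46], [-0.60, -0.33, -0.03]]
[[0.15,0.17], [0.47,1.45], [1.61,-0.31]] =x @ [[-1.32, 1.11], [-2.48, -1.13], [0.09, 0.58]]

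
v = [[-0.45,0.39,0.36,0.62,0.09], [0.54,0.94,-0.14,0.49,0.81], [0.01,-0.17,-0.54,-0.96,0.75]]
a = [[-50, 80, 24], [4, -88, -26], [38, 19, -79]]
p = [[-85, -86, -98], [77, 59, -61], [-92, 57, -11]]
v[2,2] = -0.54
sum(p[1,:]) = 75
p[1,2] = -61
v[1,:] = [0.54, 0.937, -0.139, 0.489, 0.814]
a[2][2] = -79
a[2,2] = -79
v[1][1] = 0.937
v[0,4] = 0.089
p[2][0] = -92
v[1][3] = 0.489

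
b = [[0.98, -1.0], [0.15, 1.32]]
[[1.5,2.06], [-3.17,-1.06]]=b@[[-0.83, 1.15], [-2.31, -0.93]]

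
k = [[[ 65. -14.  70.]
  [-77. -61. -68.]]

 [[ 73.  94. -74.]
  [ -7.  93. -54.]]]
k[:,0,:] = [[65.0, -14.0, 70.0], [73.0, 94.0, -74.0]]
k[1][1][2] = -54.0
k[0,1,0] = -77.0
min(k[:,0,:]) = -74.0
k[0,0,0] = 65.0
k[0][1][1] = -61.0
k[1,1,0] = -7.0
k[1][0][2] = -74.0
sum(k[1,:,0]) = 66.0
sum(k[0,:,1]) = -75.0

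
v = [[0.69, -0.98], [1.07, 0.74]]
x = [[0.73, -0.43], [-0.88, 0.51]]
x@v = [[0.04, -1.03], [-0.06, 1.24]]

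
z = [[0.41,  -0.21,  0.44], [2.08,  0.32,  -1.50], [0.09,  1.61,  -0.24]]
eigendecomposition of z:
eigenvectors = [[(-0.59+0j), (-0.13+0.12j), (-0.13-0.12j)], [(-0.41+0j), (0.72+0j), 0.72-0.00j], [(-0.7+0j), (0.04-0.67j), (0.04+0.67j)]]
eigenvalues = [(0.78+0j), (-0.15+1.72j), (-0.15-1.72j)]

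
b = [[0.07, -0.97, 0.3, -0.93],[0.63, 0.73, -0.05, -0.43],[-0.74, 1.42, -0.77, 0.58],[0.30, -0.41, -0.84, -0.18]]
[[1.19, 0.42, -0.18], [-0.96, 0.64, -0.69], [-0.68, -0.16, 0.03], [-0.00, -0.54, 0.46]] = b@[[-1.04, -0.05, -0.11], [-0.74, 0.49, -0.53], [0.11, 0.56, -0.46], [-0.55, -0.79, 0.59]]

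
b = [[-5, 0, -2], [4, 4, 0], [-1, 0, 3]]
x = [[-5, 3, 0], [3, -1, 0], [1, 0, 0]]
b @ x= [[23, -15, 0], [-8, 8, 0], [8, -3, 0]]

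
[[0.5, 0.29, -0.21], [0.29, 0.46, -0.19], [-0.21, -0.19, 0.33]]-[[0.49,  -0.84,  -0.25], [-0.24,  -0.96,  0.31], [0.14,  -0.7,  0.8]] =[[0.01, 1.13, 0.04], [0.53, 1.42, -0.5], [-0.35, 0.51, -0.47]]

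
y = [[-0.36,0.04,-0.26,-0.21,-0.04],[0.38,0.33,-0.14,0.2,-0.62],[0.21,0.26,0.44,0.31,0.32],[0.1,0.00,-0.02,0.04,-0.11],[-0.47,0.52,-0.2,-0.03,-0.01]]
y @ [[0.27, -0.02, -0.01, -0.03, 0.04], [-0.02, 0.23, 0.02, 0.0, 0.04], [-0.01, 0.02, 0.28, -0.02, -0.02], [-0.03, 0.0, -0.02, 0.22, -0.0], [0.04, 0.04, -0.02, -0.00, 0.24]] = [[-0.09, 0.01, -0.06, -0.03, -0.02], [0.07, 0.04, -0.03, 0.04, -0.12], [0.05, 0.08, 0.11, 0.05, 0.09], [0.02, -0.01, -0.01, 0.01, -0.02], [-0.13, 0.12, -0.04, 0.01, 0.0]]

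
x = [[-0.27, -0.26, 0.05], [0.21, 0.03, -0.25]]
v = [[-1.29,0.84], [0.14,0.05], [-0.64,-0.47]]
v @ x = [[0.52,  0.36,  -0.27],  [-0.03,  -0.03,  -0.01],  [0.07,  0.15,  0.09]]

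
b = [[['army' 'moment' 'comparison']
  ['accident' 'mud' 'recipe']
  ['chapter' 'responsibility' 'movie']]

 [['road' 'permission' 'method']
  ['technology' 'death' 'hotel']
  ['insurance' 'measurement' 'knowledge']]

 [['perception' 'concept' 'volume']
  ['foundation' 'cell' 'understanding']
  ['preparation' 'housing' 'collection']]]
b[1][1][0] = 'technology'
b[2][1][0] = 'foundation'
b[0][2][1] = 'responsibility'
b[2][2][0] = 'preparation'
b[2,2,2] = 'collection'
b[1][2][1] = 'measurement'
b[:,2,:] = [['chapter', 'responsibility', 'movie'], ['insurance', 'measurement', 'knowledge'], ['preparation', 'housing', 'collection']]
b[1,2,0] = 'insurance'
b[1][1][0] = 'technology'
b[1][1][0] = 'technology'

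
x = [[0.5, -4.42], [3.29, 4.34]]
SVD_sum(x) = [[-1.40, -3.70], [1.85, 4.89]] + [[1.90, -0.72], [1.44, -0.55]]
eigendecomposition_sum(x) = [[(0.25+2.35j), (-2.21+1.62j)], [1.64-1.21j, 2.17+0.94j]] + [[(0.25-2.35j), (-2.21-1.62j)], [1.64+1.21j, 2.17-0.94j]]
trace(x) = 4.84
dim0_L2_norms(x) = [3.33, 6.19]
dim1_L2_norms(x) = [4.45, 5.45]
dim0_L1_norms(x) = [3.79, 8.76]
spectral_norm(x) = 6.55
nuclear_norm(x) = 9.10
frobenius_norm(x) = 7.03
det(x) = 16.71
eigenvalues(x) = [(2.42+3.29j), (2.42-3.29j)]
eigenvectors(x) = [[(0.76+0j), 0.76-0.00j], [-0.33-0.56j, -0.33+0.56j]]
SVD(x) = [[-0.60, 0.8], [0.8, 0.60]] @ diag([6.553045570359108, 2.5502340584340217]) @ [[0.35, 0.94], [0.94, -0.35]]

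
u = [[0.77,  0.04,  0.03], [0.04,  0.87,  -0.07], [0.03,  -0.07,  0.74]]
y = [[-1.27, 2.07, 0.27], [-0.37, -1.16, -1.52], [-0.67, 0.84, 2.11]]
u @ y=[[-1.01, 1.57, 0.21], [-0.33, -0.99, -1.46], [-0.51, 0.76, 1.68]]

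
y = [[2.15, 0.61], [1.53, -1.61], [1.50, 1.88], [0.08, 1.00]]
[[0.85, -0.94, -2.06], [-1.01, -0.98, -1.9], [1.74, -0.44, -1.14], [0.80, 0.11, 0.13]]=y @ [[0.17,-0.48,-1.02],[0.79,0.15,0.21]]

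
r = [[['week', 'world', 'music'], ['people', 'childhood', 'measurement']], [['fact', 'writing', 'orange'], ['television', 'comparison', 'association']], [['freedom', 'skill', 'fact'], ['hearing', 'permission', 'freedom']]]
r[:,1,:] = [['people', 'childhood', 'measurement'], ['television', 'comparison', 'association'], ['hearing', 'permission', 'freedom']]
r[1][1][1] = 'comparison'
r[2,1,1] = 'permission'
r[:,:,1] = [['world', 'childhood'], ['writing', 'comparison'], ['skill', 'permission']]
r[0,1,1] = 'childhood'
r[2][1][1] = 'permission'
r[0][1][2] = 'measurement'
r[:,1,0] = ['people', 'television', 'hearing']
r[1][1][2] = 'association'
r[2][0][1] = 'skill'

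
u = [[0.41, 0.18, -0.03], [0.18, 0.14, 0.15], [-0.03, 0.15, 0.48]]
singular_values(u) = [0.55, 0.47, 0.0]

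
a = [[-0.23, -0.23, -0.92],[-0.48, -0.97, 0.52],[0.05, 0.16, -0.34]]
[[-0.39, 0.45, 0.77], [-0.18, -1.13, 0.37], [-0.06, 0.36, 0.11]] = a @ [[0.96, 0.28, 0.03], [-0.17, 0.64, -0.75], [0.23, -0.72, -0.66]]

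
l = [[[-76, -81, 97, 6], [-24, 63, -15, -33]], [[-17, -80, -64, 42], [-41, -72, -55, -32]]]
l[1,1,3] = -32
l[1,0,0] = -17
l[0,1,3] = -33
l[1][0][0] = -17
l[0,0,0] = -76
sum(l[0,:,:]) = -63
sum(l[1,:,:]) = -319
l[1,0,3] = 42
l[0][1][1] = 63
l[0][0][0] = -76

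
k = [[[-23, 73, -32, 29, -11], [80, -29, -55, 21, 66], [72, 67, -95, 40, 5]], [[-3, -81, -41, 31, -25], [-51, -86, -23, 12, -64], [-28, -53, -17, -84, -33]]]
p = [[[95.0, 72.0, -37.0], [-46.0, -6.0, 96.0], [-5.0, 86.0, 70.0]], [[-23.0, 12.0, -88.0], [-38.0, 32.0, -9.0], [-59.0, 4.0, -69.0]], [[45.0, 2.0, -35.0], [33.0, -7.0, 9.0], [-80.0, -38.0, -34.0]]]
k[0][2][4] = 5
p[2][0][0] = 45.0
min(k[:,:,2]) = -95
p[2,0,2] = -35.0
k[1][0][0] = -3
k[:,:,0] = [[-23, 80, 72], [-3, -51, -28]]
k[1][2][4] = -33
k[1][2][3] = -84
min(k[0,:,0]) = -23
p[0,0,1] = 72.0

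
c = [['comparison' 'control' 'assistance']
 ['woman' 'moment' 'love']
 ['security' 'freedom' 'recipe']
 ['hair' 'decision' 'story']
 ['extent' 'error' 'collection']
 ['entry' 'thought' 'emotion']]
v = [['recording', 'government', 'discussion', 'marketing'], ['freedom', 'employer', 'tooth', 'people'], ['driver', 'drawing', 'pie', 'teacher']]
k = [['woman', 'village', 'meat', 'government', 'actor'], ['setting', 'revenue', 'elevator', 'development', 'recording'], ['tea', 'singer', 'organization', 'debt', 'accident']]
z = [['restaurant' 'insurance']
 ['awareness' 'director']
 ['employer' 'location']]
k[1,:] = ['setting', 'revenue', 'elevator', 'development', 'recording']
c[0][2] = 'assistance'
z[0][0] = 'restaurant'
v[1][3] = 'people'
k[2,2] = 'organization'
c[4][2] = 'collection'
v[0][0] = 'recording'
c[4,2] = 'collection'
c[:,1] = ['control', 'moment', 'freedom', 'decision', 'error', 'thought']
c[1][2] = 'love'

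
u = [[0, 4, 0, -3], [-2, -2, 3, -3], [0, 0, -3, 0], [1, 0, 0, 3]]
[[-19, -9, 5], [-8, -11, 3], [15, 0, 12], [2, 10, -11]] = u @ [[-1, 1, -2], [-4, 0, -1], [-5, 0, -4], [1, 3, -3]]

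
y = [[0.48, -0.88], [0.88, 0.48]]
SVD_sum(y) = [[0.48, 0.00], [0.88, 0.0]] + [[0.0, -0.88], [0.00, 0.48]]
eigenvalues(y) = [(0.48+0.88j), (0.48-0.88j)]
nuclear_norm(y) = 2.00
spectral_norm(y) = 1.00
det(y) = 1.00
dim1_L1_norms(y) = [1.36, 1.36]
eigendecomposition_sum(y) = [[0.24+0.44j, -0.44+0.24j], [(0.44-0.24j), (0.24+0.44j)]] + [[(0.24-0.44j), (-0.44-0.24j)], [(0.44+0.24j), (0.24-0.44j)]]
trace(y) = 0.96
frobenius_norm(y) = 1.42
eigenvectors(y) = [[0.71j, 0.00-0.71j], [(0.71+0j), 0.71-0.00j]]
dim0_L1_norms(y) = [1.36, 1.36]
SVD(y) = [[-0.48, -0.88], [-0.88, 0.48]] @ diag([1.0023971268913334, 1.0023971268913334]) @ [[-1.0, -0.00], [0.0, 1.0]]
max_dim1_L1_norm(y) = 1.36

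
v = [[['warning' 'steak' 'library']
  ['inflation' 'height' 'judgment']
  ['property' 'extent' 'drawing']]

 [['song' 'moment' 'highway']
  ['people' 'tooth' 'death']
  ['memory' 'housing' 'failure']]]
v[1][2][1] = 'housing'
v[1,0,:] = ['song', 'moment', 'highway']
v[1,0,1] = 'moment'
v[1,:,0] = ['song', 'people', 'memory']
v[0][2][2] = 'drawing'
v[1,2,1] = 'housing'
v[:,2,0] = ['property', 'memory']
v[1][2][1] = 'housing'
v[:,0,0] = ['warning', 'song']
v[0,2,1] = 'extent'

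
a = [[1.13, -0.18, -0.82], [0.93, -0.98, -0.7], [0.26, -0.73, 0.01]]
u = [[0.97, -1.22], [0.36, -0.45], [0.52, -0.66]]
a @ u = [[0.60, -0.76],[0.19, -0.23],[-0.01, 0.0]]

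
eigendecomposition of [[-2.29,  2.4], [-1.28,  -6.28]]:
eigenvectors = [[0.92, -0.63], [-0.4, 0.78]]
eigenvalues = [-3.33, -5.24]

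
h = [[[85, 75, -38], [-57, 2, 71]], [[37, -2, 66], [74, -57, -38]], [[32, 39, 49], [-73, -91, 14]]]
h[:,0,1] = [75, -2, 39]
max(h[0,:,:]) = 85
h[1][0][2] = 66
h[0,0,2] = -38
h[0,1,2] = 71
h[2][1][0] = -73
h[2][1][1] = -91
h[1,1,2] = -38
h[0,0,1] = 75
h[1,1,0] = 74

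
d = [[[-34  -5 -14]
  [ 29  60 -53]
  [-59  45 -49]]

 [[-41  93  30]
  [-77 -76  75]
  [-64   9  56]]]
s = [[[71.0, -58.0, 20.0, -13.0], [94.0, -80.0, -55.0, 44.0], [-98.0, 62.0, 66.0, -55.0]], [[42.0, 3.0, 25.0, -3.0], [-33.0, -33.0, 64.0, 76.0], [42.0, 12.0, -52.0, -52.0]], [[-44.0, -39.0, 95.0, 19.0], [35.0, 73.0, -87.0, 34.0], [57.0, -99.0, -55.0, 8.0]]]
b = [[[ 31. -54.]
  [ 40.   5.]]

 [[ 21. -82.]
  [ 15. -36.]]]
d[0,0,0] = -34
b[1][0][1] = -82.0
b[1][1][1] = -36.0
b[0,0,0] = 31.0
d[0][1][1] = 60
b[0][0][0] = 31.0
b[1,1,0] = 15.0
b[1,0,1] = -82.0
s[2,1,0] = 35.0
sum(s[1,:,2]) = 37.0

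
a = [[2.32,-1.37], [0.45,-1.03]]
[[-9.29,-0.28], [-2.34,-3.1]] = a @ [[-3.59, 2.23],[0.7, 3.98]]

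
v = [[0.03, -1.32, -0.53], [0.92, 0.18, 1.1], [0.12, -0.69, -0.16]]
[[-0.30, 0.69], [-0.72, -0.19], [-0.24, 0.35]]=v@ [[-0.22, 0.45], [0.44, -0.31], [-0.54, -0.50]]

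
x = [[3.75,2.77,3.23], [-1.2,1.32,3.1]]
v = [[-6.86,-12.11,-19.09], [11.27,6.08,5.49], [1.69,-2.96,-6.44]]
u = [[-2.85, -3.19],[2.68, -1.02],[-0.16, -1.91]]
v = u @ x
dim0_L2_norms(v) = [13.3, 13.87, 20.88]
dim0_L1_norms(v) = [19.82, 21.15, 31.02]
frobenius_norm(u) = 5.50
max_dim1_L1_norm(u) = 6.04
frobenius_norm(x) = 6.71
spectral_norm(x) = 5.98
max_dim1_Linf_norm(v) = 19.09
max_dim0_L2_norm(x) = 4.48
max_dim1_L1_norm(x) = 9.75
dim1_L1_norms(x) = [9.75, 5.62]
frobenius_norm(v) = 28.38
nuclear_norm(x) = 9.01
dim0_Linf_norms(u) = [2.85, 3.19]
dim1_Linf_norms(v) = [19.09, 11.27, 6.44]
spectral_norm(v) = 26.87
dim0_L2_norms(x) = [3.94, 3.07, 4.48]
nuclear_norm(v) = 36.00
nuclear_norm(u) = 7.57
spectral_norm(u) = 4.67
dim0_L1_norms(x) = [4.95, 4.09, 6.33]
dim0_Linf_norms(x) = [3.75, 2.77, 3.23]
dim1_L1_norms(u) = [6.04, 3.7, 2.07]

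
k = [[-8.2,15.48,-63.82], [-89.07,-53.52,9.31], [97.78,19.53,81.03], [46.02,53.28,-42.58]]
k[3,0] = 46.02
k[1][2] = 9.31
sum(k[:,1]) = 34.769999999999996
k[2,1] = 19.53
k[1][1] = -53.52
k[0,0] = -8.2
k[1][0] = -89.07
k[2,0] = 97.78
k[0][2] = -63.82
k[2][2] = 81.03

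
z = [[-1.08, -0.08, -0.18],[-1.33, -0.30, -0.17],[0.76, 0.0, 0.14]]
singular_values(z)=[1.91, 0.18, 0.0]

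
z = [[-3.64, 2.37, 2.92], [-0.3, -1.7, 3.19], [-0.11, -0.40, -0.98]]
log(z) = [[(0.77+3.34j),  -1.10-4.45j,  8.43+1.92j], [(-0.3+0.23j),  -0.13-0.31j,  (6.61+0.13j)], [(0.04+0.2j),  (-1.16-0.26j),  1.88+0.11j]]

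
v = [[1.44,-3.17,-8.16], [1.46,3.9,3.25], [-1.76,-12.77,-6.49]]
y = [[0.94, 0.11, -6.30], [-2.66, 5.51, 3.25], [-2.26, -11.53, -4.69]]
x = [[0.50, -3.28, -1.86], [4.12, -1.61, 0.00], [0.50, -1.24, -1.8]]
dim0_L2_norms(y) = [3.61, 12.78, 8.5]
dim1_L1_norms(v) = [12.77, 8.61, 21.02]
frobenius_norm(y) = 15.77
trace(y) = 1.76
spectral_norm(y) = 14.24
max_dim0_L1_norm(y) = 17.15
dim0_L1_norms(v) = [4.66, 19.84, 17.9]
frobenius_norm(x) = 6.25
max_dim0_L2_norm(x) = 4.18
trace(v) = -1.15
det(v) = 107.54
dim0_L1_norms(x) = [5.12, 6.13, 3.66]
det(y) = -262.92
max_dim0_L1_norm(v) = 19.84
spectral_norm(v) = 16.78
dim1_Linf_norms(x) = [3.28, 4.12, 1.8]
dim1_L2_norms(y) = [6.37, 6.93, 12.65]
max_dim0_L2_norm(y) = 12.78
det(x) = -14.87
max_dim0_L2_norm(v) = 13.72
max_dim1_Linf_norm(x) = 4.12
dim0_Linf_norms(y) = [2.66, 11.53, 6.3]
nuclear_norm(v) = 23.57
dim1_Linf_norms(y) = [6.3, 5.51, 11.53]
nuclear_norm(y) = 23.34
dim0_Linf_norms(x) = [4.12, 3.28, 1.86]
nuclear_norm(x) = 9.39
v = x + y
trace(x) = -2.91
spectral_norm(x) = 5.25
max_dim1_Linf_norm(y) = 11.53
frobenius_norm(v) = 17.75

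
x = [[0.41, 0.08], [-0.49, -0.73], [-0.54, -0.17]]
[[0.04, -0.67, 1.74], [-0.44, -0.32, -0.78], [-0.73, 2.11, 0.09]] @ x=[[-0.59, 0.20],[0.40, 0.33],[-1.38, -1.61]]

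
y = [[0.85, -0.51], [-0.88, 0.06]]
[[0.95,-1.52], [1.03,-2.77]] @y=[[2.15, -0.58],[3.31, -0.69]]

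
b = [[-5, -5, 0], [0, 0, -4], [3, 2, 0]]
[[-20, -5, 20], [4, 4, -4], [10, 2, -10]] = b @ [[2, 0, -2], [2, 1, -2], [-1, -1, 1]]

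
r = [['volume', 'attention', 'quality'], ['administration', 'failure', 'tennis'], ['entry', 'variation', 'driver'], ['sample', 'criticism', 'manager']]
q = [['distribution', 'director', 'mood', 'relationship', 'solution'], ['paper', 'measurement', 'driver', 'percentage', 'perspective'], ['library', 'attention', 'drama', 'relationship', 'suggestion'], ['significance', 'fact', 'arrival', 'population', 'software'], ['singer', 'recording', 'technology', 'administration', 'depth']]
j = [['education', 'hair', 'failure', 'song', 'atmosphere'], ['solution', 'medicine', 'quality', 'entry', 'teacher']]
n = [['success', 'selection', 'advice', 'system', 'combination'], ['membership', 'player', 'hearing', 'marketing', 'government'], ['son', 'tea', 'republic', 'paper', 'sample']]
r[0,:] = ['volume', 'attention', 'quality']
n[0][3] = 'system'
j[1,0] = 'solution'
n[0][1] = 'selection'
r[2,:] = ['entry', 'variation', 'driver']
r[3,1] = 'criticism'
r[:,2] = ['quality', 'tennis', 'driver', 'manager']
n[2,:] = ['son', 'tea', 'republic', 'paper', 'sample']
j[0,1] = 'hair'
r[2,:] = ['entry', 'variation', 'driver']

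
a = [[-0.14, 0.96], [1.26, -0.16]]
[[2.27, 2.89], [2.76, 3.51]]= a@[[2.54, 3.23],[2.74, 3.48]]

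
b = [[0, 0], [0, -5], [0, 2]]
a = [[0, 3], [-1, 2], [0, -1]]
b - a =[[0, -3], [1, -7], [0, 3]]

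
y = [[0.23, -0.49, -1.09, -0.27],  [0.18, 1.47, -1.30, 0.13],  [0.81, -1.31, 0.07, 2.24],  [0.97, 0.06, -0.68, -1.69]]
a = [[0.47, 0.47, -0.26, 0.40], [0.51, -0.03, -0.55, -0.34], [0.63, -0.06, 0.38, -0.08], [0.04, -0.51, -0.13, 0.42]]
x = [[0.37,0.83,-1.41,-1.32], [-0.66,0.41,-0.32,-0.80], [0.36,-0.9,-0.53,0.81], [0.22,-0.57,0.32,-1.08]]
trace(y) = 0.08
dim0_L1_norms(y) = [2.19, 3.33, 3.14, 4.33]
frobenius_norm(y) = 4.14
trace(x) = -0.83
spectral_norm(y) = 3.16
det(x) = 2.26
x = a @ y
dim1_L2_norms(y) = [1.25, 1.97, 2.72, 2.06]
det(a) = -0.30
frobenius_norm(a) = 1.53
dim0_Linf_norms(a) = [0.63, 0.51, 0.55, 0.42]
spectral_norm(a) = 1.00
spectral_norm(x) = 2.41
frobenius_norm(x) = 3.07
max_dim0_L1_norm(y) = 4.33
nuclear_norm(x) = 5.54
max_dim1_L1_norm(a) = 1.6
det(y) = -7.49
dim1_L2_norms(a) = [0.82, 0.82, 0.74, 0.67]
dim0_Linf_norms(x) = [0.66, 0.9, 1.41, 1.32]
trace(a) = 1.24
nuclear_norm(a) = 3.02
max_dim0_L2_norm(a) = 0.94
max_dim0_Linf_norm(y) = 2.24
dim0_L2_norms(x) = [0.87, 1.41, 1.57, 2.05]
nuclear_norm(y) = 7.51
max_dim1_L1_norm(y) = 4.43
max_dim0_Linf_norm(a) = 0.63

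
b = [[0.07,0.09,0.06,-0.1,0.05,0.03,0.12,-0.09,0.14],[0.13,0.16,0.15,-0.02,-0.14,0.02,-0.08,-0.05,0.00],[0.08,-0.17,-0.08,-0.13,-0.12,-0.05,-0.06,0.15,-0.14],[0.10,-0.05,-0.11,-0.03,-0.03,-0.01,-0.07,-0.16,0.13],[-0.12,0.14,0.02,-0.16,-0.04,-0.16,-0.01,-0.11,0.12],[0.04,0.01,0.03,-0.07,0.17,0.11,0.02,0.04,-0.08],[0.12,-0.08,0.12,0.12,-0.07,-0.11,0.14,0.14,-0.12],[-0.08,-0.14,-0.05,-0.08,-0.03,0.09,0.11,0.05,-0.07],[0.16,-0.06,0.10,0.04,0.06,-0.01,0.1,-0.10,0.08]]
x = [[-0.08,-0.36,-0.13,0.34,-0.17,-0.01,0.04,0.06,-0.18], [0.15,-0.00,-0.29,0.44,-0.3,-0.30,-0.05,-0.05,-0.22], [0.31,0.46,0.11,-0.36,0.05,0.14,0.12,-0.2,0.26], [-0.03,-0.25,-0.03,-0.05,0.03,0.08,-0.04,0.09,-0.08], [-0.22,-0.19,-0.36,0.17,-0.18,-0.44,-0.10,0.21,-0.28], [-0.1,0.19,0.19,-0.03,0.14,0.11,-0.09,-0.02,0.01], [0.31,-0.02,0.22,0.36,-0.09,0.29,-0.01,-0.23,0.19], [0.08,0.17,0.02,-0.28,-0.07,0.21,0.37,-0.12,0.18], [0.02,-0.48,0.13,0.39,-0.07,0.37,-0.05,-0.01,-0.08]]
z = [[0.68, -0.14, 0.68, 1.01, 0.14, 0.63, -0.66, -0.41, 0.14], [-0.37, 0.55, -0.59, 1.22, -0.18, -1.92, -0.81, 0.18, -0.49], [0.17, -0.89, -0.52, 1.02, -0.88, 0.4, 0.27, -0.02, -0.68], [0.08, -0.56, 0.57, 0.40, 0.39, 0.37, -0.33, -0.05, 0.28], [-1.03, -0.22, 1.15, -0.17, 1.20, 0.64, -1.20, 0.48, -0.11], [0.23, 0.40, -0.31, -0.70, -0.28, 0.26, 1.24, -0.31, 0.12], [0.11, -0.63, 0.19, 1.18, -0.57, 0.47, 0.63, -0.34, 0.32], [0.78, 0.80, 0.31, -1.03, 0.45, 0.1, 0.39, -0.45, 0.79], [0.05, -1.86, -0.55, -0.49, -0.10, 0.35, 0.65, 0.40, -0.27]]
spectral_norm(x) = 1.39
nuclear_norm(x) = 3.92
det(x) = -0.00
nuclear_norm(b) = 2.31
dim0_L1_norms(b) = [0.9, 0.9, 0.72, 0.75, 0.71, 0.59, 0.71, 0.89, 0.88]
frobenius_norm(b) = 0.89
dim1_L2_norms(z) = [1.73, 2.63, 1.9, 1.13, 2.45, 1.61, 1.73, 1.9, 2.19]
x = b @ z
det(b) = -0.00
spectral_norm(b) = 0.52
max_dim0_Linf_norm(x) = 0.48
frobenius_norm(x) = 1.91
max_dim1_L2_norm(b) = 0.35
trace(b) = 0.46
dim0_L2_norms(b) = [0.32, 0.34, 0.27, 0.28, 0.28, 0.25, 0.27, 0.32, 0.32]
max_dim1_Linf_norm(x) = 0.48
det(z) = 0.00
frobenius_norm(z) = 5.90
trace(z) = 2.48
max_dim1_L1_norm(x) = 2.15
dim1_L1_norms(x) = [1.37, 1.8, 2.01, 0.68, 2.15, 0.88, 1.72, 1.5, 1.6]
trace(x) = -0.30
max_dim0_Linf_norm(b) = 0.17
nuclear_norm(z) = 13.51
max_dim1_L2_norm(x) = 0.78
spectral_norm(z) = 3.16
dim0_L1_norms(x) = [1.3, 2.12, 1.48, 2.42, 1.1, 1.95, 0.87, 0.99, 1.48]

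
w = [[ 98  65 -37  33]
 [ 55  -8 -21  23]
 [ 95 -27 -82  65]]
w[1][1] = -8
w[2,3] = 65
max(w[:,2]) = -21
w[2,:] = [95, -27, -82, 65]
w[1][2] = -21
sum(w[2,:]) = 51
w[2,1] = -27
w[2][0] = 95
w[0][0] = 98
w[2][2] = -82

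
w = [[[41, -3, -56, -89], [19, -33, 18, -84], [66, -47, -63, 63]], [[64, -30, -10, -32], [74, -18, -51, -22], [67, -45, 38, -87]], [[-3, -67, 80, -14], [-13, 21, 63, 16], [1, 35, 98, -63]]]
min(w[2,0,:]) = -67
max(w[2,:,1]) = 35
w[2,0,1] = -67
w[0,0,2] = -56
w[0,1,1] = -33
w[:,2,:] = [[66, -47, -63, 63], [67, -45, 38, -87], [1, 35, 98, -63]]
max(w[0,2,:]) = 66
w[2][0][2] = 80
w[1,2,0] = 67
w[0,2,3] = 63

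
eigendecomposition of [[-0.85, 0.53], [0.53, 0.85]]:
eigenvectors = [[-0.96, -0.28], [0.28, -0.96]]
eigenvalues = [-1.0, 1.0]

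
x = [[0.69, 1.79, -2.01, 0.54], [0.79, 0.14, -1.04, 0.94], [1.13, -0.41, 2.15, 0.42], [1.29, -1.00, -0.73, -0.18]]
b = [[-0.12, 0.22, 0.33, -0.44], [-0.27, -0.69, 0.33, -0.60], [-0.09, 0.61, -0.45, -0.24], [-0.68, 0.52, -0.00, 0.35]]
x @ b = [[-0.75, -2.03, 1.72, -0.71],  [-0.68, -0.07, 0.77, 0.15],  [-0.50, 2.06, -0.73, -0.62],  [0.3, 0.43, 0.42, 0.14]]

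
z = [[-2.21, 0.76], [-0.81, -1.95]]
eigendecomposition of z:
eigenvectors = [[(-0.12+0.69j), -0.12-0.69j],[(-0.72+0j), -0.72-0.00j]]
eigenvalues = [(-2.08+0.77j), (-2.08-0.77j)]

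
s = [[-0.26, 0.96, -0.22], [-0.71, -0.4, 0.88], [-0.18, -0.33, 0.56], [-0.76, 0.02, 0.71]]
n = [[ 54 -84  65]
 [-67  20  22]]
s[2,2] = 0.557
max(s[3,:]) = 0.71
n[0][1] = -84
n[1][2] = 22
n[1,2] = 22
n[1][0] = -67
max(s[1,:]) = 0.879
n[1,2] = 22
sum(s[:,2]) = 1.921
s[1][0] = -0.711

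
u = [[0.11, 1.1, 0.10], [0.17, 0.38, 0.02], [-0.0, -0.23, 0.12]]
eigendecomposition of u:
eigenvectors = [[-0.86, 0.95, 0.01],[-0.47, -0.26, -0.09],[0.19, -0.18, 1.00]]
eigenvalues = [0.69, -0.22, 0.14]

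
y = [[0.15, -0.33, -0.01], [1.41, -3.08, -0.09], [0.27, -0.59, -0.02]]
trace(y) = -2.95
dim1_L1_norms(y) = [0.49, 4.58, 0.88]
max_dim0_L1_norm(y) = 4.0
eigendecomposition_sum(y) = [[0.15, -0.33, -0.01], [1.41, -3.08, -0.09], [0.27, -0.59, -0.02]] + [[-0.0, 0.00, 0.0], [-0.00, 0.0, 0.00], [0.00, -0.0, -0.00]] + [[-0.0, 0.00, -0.00], [-0.00, 0.0, -0.00], [-0.00, 0.00, -0.00]]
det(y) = -0.00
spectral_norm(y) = 3.47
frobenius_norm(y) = 3.47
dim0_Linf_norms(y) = [1.41, 3.08, 0.09]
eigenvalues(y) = [-2.95, -0.0, -0.0]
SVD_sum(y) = [[0.15, -0.33, -0.01],[1.41, -3.08, -0.09],[0.27, -0.59, -0.02]] + [[-0.00,-0.0,-0.00], [0.0,0.0,0.0], [-0.00,-0.00,-0.00]] + [[-0.00, -0.0, 0.0], [0.0, 0.0, -0.00], [0.0, 0.00, -0.00]]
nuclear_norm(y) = 3.47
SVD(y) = [[-0.1, 0.14, -0.98], [-0.98, -0.20, 0.07], [-0.19, 0.97, 0.16]] @ diag([3.4692206058866146, 0.0027366094845892547, 0.00094797692103188]) @ [[-0.42, 0.91, 0.03], [-0.09, -0.01, -1.0], [0.91, 0.42, -0.08]]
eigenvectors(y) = [[-0.10, -0.9, 0.21], [-0.98, -0.42, 0.07], [-0.19, 0.10, 0.98]]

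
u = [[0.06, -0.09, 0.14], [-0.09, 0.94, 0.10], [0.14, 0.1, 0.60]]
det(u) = 0.01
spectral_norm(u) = 0.97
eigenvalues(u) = [0.01, 0.62, 0.97]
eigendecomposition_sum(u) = [[0.01, 0.00, -0.00], [0.00, 0.00, -0.00], [-0.00, -0.00, 0.00]] + [[0.05, -0.04, 0.16], [-0.04, 0.03, -0.12], [0.16, -0.12, 0.54]] + [[0.0, -0.06, -0.01], [-0.06, 0.91, 0.23], [-0.01, 0.23, 0.06]]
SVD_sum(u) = [[0.0,-0.06,-0.01], [-0.06,0.91,0.23], [-0.01,0.23,0.06]] + [[0.05,  -0.04,  0.16], [-0.04,  0.03,  -0.12], [0.16,  -0.12,  0.54]] + [[0.01,0.00,-0.0], [0.00,0.00,-0.00], [-0.00,-0.00,0.00]]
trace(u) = 1.60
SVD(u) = [[-0.06, -0.27, -0.96], [0.97, 0.22, -0.12], [0.24, -0.94, 0.25]] @ diag([0.9701895463182072, 0.6173962518577041, 0.012414201824088464]) @ [[-0.06, 0.97, 0.24], [-0.27, 0.22, -0.94], [-0.96, -0.12, 0.25]]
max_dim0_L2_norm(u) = 0.95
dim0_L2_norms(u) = [0.18, 0.95, 0.62]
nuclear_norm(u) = 1.60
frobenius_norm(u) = 1.15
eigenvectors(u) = [[-0.96, -0.27, -0.06], [-0.12, 0.22, 0.97], [0.25, -0.94, 0.24]]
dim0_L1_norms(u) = [0.29, 1.13, 0.84]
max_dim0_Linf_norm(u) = 0.94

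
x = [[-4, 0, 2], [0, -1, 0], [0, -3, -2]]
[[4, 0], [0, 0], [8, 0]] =x@[[-3, 0], [0, 0], [-4, 0]]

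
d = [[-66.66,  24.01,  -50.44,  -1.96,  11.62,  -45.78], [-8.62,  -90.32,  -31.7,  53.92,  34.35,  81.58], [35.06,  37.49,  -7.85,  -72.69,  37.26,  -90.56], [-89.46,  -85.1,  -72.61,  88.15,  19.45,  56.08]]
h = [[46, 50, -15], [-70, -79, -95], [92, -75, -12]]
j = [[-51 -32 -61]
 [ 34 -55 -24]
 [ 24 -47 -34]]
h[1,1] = -79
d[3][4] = 19.45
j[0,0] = -51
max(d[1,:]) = 81.58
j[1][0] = 34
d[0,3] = -1.96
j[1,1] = -55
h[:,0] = [46, -70, 92]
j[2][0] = 24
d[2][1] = 37.49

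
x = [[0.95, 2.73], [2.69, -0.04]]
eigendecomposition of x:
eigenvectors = [[0.77, -0.64], [0.64, 0.77]]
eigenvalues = [3.21, -2.3]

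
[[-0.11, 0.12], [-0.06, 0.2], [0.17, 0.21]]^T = [[-0.11, -0.06, 0.17], [0.12, 0.20, 0.21]]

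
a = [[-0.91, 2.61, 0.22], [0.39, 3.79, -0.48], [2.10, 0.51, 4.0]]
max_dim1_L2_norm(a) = 4.55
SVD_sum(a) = [[0.48, 1.87, 0.96], [0.71, 2.74, 1.40], [0.60, 2.33, 1.19]] + [[-0.62,0.75,-1.15], [-0.86,1.04,-1.6], [1.51,-1.82,2.8]] + [[-0.78, -0.01, 0.41],[0.54, 0.01, -0.29],[-0.01, -0.00, 0.01]]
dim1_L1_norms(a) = [3.74, 4.66, 6.61]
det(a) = -22.43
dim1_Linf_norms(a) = [2.61, 3.79, 4.0]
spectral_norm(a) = 4.68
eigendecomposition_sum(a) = [[-1.18-0.00j, (0.6-0j), 0.10-0.00j], [0.13+0.00j, -0.07+0.00j, (-0.01+0j)], [0.46+0.00j, (-0.23+0j), -0.04+0.00j]] + [[0.14+0.20j,1.01-0.11j,0.06+0.55j], [0.13+0.46j,1.93+0.43j,-0.23+1.06j], [0.82-0.34j,(0.37-3.69j),(2.02+0.2j)]] + [[0.14-0.20j, 1.01+0.11j, 0.06-0.55j], [0.13-0.46j, (1.93-0.43j), -0.23-1.06j], [(0.82+0.34j), 0.37+3.69j, 2.02-0.20j]]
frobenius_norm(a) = 6.57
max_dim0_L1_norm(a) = 6.91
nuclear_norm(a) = 10.23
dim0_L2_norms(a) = [2.32, 4.63, 4.03]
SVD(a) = [[0.46,0.34,-0.82],[0.68,0.47,0.57],[0.58,-0.82,-0.01]] @ diag([4.678499508868978, 4.4801797026572165, 1.0700150360677405]) @ [[0.22, 0.87, 0.44], [-0.41, 0.5, -0.76], [0.88, 0.01, -0.47]]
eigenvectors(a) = [[0.93+0.00j,0.05+0.23j,0.05-0.23j],[(-0.11+0j),-0.05+0.45j,-0.05-0.45j],[(-0.36+0j),(0.86+0j),0.86-0.00j]]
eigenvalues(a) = [(-1.29+0j), (4.09+0.83j), (4.09-0.83j)]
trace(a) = 6.88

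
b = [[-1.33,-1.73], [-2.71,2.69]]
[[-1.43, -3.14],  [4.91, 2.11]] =b @ [[-0.56, 0.58], [1.26, 1.37]]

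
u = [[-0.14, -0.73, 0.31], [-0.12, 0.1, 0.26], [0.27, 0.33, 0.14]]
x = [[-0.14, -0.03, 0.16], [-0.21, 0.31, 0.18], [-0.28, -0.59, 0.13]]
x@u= [[0.07, 0.15, -0.03], [0.04, 0.24, 0.04], [0.15, 0.19, -0.22]]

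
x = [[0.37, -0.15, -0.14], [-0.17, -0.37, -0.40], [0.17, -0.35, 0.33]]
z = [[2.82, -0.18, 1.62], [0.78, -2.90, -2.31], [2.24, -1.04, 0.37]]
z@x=[[1.35, -0.92, 0.21], [0.39, 1.76, 0.29], [1.07, -0.08, 0.22]]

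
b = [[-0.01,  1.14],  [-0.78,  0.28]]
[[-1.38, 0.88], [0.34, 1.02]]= b@[[-0.88,-1.04],[-1.22,0.76]]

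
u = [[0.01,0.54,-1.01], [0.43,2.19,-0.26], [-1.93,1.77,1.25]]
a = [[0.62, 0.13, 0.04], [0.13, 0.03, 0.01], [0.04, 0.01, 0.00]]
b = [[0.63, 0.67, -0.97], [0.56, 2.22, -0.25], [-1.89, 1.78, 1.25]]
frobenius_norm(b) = 3.92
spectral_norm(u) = 3.16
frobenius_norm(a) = 0.65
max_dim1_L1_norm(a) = 0.79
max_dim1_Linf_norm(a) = 0.62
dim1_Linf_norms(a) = [0.62, 0.13, 0.04]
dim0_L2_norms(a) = [0.63, 0.13, 0.04]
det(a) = -0.00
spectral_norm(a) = 0.65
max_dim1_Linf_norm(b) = 2.22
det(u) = -5.02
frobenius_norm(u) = 3.84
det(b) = -3.16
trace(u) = 3.45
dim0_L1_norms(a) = [0.79, 0.17, 0.05]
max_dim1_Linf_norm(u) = 2.19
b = a + u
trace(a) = 0.65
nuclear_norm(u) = 5.99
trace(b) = 4.10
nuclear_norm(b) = 5.89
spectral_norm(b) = 3.13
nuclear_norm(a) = 0.66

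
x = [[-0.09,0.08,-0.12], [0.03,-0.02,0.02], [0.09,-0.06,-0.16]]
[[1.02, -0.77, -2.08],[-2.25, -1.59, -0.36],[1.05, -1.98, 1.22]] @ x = [[-0.3,0.22,0.2],[0.12,-0.13,0.30],[-0.04,0.05,-0.36]]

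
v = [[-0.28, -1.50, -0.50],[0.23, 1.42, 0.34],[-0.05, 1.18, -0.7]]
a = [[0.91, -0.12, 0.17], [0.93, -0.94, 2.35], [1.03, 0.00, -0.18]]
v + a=[[0.63,-1.62,-0.33], [1.16,0.48,2.69], [0.98,1.18,-0.88]]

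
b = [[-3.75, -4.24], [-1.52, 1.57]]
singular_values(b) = [5.66, 2.18]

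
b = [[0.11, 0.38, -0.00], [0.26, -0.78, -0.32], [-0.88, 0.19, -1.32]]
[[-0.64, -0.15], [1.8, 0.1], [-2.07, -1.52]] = b @ [[1.29, 0.2], [-2.05, -0.45], [0.41, 0.95]]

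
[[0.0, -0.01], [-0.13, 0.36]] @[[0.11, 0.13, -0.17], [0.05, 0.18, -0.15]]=[[-0.0, -0.00, 0.00], [0.00, 0.05, -0.03]]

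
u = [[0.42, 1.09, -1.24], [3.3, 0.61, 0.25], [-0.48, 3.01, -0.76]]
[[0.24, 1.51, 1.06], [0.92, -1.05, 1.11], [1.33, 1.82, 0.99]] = u @ [[0.15,  -0.29,  0.33], [0.55,  0.29,  0.25], [0.34,  -1.06,  -0.52]]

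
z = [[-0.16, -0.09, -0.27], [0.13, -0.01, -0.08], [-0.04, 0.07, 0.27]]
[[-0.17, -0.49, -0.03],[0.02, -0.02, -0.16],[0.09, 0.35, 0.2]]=z @ [[0.44, 0.68, -0.78], [-0.37, 0.30, -0.64], [0.51, 1.31, 0.80]]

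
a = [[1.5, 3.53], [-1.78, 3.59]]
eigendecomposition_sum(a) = [[0.75+1.72j, (1.76-1.97j)], [-0.89+0.99j, (1.8+0.56j)]] + [[(0.75-1.72j), 1.76+1.97j], [(-0.89-0.99j), 1.80-0.56j]]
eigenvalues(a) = [(2.54+2.28j), (2.54-2.28j)]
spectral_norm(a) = 5.04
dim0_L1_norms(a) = [3.28, 7.12]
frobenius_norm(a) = 5.55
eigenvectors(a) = [[0.82+0.00j, 0.82-0.00j],[0.24+0.53j, 0.24-0.53j]]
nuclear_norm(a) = 7.36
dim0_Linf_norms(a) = [1.78, 3.59]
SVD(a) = [[0.68, 0.73], [0.73, -0.68]] @ diag([5.040734207294407, 2.3148215161027035]) @ [[-0.05,1.00],[1.0,0.05]]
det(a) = 11.67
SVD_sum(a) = [[-0.19, 3.44], [-0.20, 3.68]] + [[1.69, 0.09],  [-1.58, -0.09]]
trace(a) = 5.09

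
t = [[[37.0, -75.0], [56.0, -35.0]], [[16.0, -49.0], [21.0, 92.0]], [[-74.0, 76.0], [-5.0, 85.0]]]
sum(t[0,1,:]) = 21.0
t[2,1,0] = -5.0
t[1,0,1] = -49.0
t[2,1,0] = -5.0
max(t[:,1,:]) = 92.0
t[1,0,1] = -49.0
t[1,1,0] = 21.0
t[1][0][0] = 16.0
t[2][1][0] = -5.0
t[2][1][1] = 85.0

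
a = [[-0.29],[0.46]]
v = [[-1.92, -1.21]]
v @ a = [[0.0]]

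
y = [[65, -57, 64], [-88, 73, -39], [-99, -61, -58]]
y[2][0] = -99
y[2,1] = -61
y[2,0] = -99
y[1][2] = -39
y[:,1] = [-57, 73, -61]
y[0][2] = 64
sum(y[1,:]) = -54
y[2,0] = -99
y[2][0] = -99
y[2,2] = -58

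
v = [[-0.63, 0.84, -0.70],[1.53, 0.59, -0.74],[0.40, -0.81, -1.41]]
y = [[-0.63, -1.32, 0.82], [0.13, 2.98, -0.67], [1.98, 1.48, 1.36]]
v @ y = [[-0.88, 2.30, -2.03], [-2.35, -1.36, -0.15], [-3.15, -5.03, -1.05]]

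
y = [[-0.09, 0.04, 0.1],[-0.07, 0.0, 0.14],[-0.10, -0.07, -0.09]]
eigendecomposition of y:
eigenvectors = [[(0.45-0.05j), (0.45+0.05j), 0.37+0.00j], [0.64+0.00j, (0.64-0j), -0.80+0.00j], [-0.07+0.62j, (-0.07-0.62j), (0.47+0j)]]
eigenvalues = [(-0.07+0.14j), (-0.07-0.14j), (-0.05+0j)]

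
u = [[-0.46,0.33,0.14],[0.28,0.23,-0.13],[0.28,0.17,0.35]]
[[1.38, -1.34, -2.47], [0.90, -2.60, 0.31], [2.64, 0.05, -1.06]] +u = [[0.92, -1.01, -2.33], [1.18, -2.37, 0.18], [2.92, 0.22, -0.71]]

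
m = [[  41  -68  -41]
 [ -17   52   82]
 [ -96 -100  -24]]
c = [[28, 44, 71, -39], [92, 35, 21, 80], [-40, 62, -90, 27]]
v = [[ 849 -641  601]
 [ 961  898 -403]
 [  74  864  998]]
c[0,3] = -39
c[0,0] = 28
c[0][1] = 44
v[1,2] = -403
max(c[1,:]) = 92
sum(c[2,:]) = -41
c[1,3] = 80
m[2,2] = -24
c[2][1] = 62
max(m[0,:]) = 41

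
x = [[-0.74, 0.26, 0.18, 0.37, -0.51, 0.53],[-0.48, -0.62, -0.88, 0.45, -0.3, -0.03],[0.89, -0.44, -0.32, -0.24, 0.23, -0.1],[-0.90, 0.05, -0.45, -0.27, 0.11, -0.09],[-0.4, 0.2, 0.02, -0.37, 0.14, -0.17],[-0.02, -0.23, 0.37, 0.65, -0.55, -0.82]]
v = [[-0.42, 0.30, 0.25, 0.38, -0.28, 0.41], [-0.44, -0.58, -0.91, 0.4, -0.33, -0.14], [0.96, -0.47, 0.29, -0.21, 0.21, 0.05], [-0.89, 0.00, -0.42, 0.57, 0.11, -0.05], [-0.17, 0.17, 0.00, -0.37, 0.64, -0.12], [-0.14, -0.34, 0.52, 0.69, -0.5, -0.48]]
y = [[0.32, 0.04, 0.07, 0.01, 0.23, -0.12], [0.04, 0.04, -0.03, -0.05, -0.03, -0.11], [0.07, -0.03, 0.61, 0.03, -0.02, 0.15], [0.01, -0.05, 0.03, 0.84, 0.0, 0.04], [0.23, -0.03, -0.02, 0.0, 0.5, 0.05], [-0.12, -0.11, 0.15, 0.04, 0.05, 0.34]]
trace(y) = 2.65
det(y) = 0.00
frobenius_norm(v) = 2.64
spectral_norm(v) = 1.86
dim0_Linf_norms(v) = [0.96, 0.58, 0.91, 0.69, 0.64, 0.48]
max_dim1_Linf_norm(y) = 0.84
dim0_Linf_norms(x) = [0.9, 0.62, 0.88, 0.65, 0.55, 0.82]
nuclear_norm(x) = 5.40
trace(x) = -2.63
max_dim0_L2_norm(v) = 1.46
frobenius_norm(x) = 2.70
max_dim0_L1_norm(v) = 3.02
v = y + x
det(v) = -0.07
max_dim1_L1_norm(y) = 0.97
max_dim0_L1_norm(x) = 3.43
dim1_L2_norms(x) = [1.15, 1.3, 1.1, 1.05, 0.62, 1.26]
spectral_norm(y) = 0.86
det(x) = 0.00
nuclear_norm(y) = 2.65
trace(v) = 0.02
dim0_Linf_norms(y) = [0.32, 0.11, 0.61, 0.84, 0.5, 0.34]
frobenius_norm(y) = 1.34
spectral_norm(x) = 1.72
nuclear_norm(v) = 5.44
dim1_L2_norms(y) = [0.42, 0.14, 0.63, 0.84, 0.55, 0.41]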